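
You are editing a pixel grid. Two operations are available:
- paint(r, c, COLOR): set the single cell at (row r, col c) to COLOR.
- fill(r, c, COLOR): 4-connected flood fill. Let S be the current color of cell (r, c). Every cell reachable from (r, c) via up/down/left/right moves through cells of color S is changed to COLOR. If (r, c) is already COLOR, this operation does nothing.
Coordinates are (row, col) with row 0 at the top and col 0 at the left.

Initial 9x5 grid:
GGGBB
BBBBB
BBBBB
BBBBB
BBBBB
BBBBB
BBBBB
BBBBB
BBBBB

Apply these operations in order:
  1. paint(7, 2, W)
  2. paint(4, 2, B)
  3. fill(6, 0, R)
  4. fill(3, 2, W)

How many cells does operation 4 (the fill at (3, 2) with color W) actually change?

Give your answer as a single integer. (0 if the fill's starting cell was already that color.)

Answer: 41

Derivation:
After op 1 paint(7,2,W):
GGGBB
BBBBB
BBBBB
BBBBB
BBBBB
BBBBB
BBBBB
BBWBB
BBBBB
After op 2 paint(4,2,B):
GGGBB
BBBBB
BBBBB
BBBBB
BBBBB
BBBBB
BBBBB
BBWBB
BBBBB
After op 3 fill(6,0,R) [41 cells changed]:
GGGRR
RRRRR
RRRRR
RRRRR
RRRRR
RRRRR
RRRRR
RRWRR
RRRRR
After op 4 fill(3,2,W) [41 cells changed]:
GGGWW
WWWWW
WWWWW
WWWWW
WWWWW
WWWWW
WWWWW
WWWWW
WWWWW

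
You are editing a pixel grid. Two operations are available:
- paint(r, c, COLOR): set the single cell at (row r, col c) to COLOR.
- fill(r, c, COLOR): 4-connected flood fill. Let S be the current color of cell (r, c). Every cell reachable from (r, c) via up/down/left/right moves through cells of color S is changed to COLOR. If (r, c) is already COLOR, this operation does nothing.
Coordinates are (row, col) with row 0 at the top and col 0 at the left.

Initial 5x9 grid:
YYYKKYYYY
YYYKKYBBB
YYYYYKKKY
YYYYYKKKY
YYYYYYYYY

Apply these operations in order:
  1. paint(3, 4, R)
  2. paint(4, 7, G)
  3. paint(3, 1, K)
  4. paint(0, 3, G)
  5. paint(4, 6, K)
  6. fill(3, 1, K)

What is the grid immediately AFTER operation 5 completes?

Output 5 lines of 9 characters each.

Answer: YYYGKYYYY
YYYKKYBBB
YYYYYKKKY
YKYYRKKKY
YYYYYYKGY

Derivation:
After op 1 paint(3,4,R):
YYYKKYYYY
YYYKKYBBB
YYYYYKKKY
YYYYRKKKY
YYYYYYYYY
After op 2 paint(4,7,G):
YYYKKYYYY
YYYKKYBBB
YYYYYKKKY
YYYYRKKKY
YYYYYYYGY
After op 3 paint(3,1,K):
YYYKKYYYY
YYYKKYBBB
YYYYYKKKY
YKYYRKKKY
YYYYYYYGY
After op 4 paint(0,3,G):
YYYGKYYYY
YYYKKYBBB
YYYYYKKKY
YKYYRKKKY
YYYYYYYGY
After op 5 paint(4,6,K):
YYYGKYYYY
YYYKKYBBB
YYYYYKKKY
YKYYRKKKY
YYYYYYKGY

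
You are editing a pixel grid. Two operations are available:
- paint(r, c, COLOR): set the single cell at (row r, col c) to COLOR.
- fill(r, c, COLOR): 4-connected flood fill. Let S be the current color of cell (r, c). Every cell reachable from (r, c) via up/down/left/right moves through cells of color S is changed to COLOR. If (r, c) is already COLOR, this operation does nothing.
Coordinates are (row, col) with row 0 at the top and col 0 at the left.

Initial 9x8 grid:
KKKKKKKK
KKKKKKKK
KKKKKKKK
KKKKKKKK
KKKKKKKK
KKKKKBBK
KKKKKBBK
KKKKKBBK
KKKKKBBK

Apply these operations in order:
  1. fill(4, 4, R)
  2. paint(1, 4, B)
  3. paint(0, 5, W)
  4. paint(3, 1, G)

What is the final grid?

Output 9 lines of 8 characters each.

After op 1 fill(4,4,R) [64 cells changed]:
RRRRRRRR
RRRRRRRR
RRRRRRRR
RRRRRRRR
RRRRRRRR
RRRRRBBR
RRRRRBBR
RRRRRBBR
RRRRRBBR
After op 2 paint(1,4,B):
RRRRRRRR
RRRRBRRR
RRRRRRRR
RRRRRRRR
RRRRRRRR
RRRRRBBR
RRRRRBBR
RRRRRBBR
RRRRRBBR
After op 3 paint(0,5,W):
RRRRRWRR
RRRRBRRR
RRRRRRRR
RRRRRRRR
RRRRRRRR
RRRRRBBR
RRRRRBBR
RRRRRBBR
RRRRRBBR
After op 4 paint(3,1,G):
RRRRRWRR
RRRRBRRR
RRRRRRRR
RGRRRRRR
RRRRRRRR
RRRRRBBR
RRRRRBBR
RRRRRBBR
RRRRRBBR

Answer: RRRRRWRR
RRRRBRRR
RRRRRRRR
RGRRRRRR
RRRRRRRR
RRRRRBBR
RRRRRBBR
RRRRRBBR
RRRRRBBR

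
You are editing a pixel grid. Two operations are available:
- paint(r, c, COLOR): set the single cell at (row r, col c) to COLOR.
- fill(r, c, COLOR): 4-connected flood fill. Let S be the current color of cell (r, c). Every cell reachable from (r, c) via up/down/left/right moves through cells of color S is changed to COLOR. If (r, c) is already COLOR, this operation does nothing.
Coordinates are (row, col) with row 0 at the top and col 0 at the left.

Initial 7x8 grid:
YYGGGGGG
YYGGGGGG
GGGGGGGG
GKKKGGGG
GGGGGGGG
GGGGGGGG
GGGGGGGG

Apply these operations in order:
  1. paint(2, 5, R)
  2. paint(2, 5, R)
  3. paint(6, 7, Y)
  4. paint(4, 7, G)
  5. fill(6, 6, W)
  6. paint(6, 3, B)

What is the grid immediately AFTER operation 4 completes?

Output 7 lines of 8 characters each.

Answer: YYGGGGGG
YYGGGGGG
GGGGGRGG
GKKKGGGG
GGGGGGGG
GGGGGGGG
GGGGGGGY

Derivation:
After op 1 paint(2,5,R):
YYGGGGGG
YYGGGGGG
GGGGGRGG
GKKKGGGG
GGGGGGGG
GGGGGGGG
GGGGGGGG
After op 2 paint(2,5,R):
YYGGGGGG
YYGGGGGG
GGGGGRGG
GKKKGGGG
GGGGGGGG
GGGGGGGG
GGGGGGGG
After op 3 paint(6,7,Y):
YYGGGGGG
YYGGGGGG
GGGGGRGG
GKKKGGGG
GGGGGGGG
GGGGGGGG
GGGGGGGY
After op 4 paint(4,7,G):
YYGGGGGG
YYGGGGGG
GGGGGRGG
GKKKGGGG
GGGGGGGG
GGGGGGGG
GGGGGGGY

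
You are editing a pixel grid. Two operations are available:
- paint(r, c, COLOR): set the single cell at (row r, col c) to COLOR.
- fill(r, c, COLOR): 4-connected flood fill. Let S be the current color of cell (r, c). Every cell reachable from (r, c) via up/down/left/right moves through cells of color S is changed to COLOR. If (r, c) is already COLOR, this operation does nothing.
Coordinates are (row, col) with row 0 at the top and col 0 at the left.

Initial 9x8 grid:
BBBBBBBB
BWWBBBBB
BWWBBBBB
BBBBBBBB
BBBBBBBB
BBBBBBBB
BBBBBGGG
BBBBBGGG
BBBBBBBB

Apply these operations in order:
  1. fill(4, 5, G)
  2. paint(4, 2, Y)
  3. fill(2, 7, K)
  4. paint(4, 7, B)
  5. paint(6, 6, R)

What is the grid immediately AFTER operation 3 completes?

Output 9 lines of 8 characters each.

Answer: KKKKKKKK
KWWKKKKK
KWWKKKKK
KKKKKKKK
KKYKKKKK
KKKKKKKK
KKKKKKKK
KKKKKKKK
KKKKKKKK

Derivation:
After op 1 fill(4,5,G) [62 cells changed]:
GGGGGGGG
GWWGGGGG
GWWGGGGG
GGGGGGGG
GGGGGGGG
GGGGGGGG
GGGGGGGG
GGGGGGGG
GGGGGGGG
After op 2 paint(4,2,Y):
GGGGGGGG
GWWGGGGG
GWWGGGGG
GGGGGGGG
GGYGGGGG
GGGGGGGG
GGGGGGGG
GGGGGGGG
GGGGGGGG
After op 3 fill(2,7,K) [67 cells changed]:
KKKKKKKK
KWWKKKKK
KWWKKKKK
KKKKKKKK
KKYKKKKK
KKKKKKKK
KKKKKKKK
KKKKKKKK
KKKKKKKK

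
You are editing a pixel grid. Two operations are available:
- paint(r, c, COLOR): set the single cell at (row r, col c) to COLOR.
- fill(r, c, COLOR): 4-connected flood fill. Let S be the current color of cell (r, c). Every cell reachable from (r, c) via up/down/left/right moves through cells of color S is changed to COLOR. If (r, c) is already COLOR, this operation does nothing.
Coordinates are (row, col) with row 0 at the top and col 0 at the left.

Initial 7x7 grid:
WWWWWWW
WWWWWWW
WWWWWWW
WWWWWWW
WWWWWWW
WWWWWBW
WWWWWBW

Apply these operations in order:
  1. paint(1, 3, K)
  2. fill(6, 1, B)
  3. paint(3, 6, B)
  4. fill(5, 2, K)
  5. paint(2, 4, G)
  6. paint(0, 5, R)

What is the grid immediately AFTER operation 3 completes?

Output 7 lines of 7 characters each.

After op 1 paint(1,3,K):
WWWWWWW
WWWKWWW
WWWWWWW
WWWWWWW
WWWWWWW
WWWWWBW
WWWWWBW
After op 2 fill(6,1,B) [46 cells changed]:
BBBBBBB
BBBKBBB
BBBBBBB
BBBBBBB
BBBBBBB
BBBBBBB
BBBBBBB
After op 3 paint(3,6,B):
BBBBBBB
BBBKBBB
BBBBBBB
BBBBBBB
BBBBBBB
BBBBBBB
BBBBBBB

Answer: BBBBBBB
BBBKBBB
BBBBBBB
BBBBBBB
BBBBBBB
BBBBBBB
BBBBBBB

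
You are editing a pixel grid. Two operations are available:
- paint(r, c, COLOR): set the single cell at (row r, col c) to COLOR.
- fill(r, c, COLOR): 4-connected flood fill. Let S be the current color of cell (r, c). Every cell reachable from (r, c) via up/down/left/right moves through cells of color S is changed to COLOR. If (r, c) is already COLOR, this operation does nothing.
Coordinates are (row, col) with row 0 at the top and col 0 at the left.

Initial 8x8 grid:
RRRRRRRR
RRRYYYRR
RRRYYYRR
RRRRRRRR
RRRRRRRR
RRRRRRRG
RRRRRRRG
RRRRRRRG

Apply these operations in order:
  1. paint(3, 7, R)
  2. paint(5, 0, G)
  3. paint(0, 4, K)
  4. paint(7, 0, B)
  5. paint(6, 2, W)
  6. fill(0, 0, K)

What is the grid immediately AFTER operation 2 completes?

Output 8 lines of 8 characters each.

After op 1 paint(3,7,R):
RRRRRRRR
RRRYYYRR
RRRYYYRR
RRRRRRRR
RRRRRRRR
RRRRRRRG
RRRRRRRG
RRRRRRRG
After op 2 paint(5,0,G):
RRRRRRRR
RRRYYYRR
RRRYYYRR
RRRRRRRR
RRRRRRRR
GRRRRRRG
RRRRRRRG
RRRRRRRG

Answer: RRRRRRRR
RRRYYYRR
RRRYYYRR
RRRRRRRR
RRRRRRRR
GRRRRRRG
RRRRRRRG
RRRRRRRG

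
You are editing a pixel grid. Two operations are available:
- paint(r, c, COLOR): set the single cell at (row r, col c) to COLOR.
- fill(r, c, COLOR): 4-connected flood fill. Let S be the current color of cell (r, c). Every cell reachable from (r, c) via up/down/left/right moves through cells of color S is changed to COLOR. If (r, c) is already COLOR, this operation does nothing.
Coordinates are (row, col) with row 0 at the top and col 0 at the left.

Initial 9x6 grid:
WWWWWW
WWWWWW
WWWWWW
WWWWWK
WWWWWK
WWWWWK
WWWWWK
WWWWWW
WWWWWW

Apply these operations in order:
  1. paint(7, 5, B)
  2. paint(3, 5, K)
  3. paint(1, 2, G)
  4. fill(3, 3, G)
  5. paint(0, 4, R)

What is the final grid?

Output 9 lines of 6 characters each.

After op 1 paint(7,5,B):
WWWWWW
WWWWWW
WWWWWW
WWWWWK
WWWWWK
WWWWWK
WWWWWK
WWWWWB
WWWWWW
After op 2 paint(3,5,K):
WWWWWW
WWWWWW
WWWWWW
WWWWWK
WWWWWK
WWWWWK
WWWWWK
WWWWWB
WWWWWW
After op 3 paint(1,2,G):
WWWWWW
WWGWWW
WWWWWW
WWWWWK
WWWWWK
WWWWWK
WWWWWK
WWWWWB
WWWWWW
After op 4 fill(3,3,G) [48 cells changed]:
GGGGGG
GGGGGG
GGGGGG
GGGGGK
GGGGGK
GGGGGK
GGGGGK
GGGGGB
GGGGGG
After op 5 paint(0,4,R):
GGGGRG
GGGGGG
GGGGGG
GGGGGK
GGGGGK
GGGGGK
GGGGGK
GGGGGB
GGGGGG

Answer: GGGGRG
GGGGGG
GGGGGG
GGGGGK
GGGGGK
GGGGGK
GGGGGK
GGGGGB
GGGGGG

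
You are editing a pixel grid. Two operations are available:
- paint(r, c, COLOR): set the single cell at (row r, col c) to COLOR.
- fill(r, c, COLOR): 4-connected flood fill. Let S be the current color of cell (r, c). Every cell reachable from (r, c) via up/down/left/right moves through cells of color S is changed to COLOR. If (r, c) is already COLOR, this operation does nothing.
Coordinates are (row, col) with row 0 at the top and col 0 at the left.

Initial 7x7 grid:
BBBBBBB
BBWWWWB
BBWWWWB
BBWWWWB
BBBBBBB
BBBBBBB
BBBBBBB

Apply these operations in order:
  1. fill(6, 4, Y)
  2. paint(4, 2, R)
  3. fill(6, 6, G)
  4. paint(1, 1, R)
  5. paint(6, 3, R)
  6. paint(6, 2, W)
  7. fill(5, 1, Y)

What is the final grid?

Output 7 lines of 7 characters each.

After op 1 fill(6,4,Y) [37 cells changed]:
YYYYYYY
YYWWWWY
YYWWWWY
YYWWWWY
YYYYYYY
YYYYYYY
YYYYYYY
After op 2 paint(4,2,R):
YYYYYYY
YYWWWWY
YYWWWWY
YYWWWWY
YYRYYYY
YYYYYYY
YYYYYYY
After op 3 fill(6,6,G) [36 cells changed]:
GGGGGGG
GGWWWWG
GGWWWWG
GGWWWWG
GGRGGGG
GGGGGGG
GGGGGGG
After op 4 paint(1,1,R):
GGGGGGG
GRWWWWG
GGWWWWG
GGWWWWG
GGRGGGG
GGGGGGG
GGGGGGG
After op 5 paint(6,3,R):
GGGGGGG
GRWWWWG
GGWWWWG
GGWWWWG
GGRGGGG
GGGGGGG
GGGRGGG
After op 6 paint(6,2,W):
GGGGGGG
GRWWWWG
GGWWWWG
GGWWWWG
GGRGGGG
GGGGGGG
GGWRGGG
After op 7 fill(5,1,Y) [33 cells changed]:
YYYYYYY
YRWWWWY
YYWWWWY
YYWWWWY
YYRYYYY
YYYYYYY
YYWRYYY

Answer: YYYYYYY
YRWWWWY
YYWWWWY
YYWWWWY
YYRYYYY
YYYYYYY
YYWRYYY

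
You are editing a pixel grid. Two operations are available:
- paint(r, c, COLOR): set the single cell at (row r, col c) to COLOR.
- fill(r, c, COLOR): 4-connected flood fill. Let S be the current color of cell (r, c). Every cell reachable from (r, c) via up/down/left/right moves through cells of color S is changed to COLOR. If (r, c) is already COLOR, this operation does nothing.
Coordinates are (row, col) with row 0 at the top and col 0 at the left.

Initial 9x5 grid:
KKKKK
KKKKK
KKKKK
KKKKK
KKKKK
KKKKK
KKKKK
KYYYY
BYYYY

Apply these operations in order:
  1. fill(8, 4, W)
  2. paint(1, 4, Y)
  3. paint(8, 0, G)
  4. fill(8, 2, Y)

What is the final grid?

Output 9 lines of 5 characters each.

Answer: KKKKK
KKKKY
KKKKK
KKKKK
KKKKK
KKKKK
KKKKK
KYYYY
GYYYY

Derivation:
After op 1 fill(8,4,W) [8 cells changed]:
KKKKK
KKKKK
KKKKK
KKKKK
KKKKK
KKKKK
KKKKK
KWWWW
BWWWW
After op 2 paint(1,4,Y):
KKKKK
KKKKY
KKKKK
KKKKK
KKKKK
KKKKK
KKKKK
KWWWW
BWWWW
After op 3 paint(8,0,G):
KKKKK
KKKKY
KKKKK
KKKKK
KKKKK
KKKKK
KKKKK
KWWWW
GWWWW
After op 4 fill(8,2,Y) [8 cells changed]:
KKKKK
KKKKY
KKKKK
KKKKK
KKKKK
KKKKK
KKKKK
KYYYY
GYYYY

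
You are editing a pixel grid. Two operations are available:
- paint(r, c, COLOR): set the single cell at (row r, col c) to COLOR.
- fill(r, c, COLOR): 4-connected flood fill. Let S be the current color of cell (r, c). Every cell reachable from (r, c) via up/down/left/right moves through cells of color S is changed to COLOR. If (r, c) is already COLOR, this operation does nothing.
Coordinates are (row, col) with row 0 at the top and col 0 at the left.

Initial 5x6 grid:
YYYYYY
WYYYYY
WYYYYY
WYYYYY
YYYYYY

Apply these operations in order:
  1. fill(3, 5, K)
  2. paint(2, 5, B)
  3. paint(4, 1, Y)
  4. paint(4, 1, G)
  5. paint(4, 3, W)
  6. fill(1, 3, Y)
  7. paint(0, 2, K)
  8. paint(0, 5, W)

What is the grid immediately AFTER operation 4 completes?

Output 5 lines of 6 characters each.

Answer: KKKKKK
WKKKKK
WKKKKB
WKKKKK
KGKKKK

Derivation:
After op 1 fill(3,5,K) [27 cells changed]:
KKKKKK
WKKKKK
WKKKKK
WKKKKK
KKKKKK
After op 2 paint(2,5,B):
KKKKKK
WKKKKK
WKKKKB
WKKKKK
KKKKKK
After op 3 paint(4,1,Y):
KKKKKK
WKKKKK
WKKKKB
WKKKKK
KYKKKK
After op 4 paint(4,1,G):
KKKKKK
WKKKKK
WKKKKB
WKKKKK
KGKKKK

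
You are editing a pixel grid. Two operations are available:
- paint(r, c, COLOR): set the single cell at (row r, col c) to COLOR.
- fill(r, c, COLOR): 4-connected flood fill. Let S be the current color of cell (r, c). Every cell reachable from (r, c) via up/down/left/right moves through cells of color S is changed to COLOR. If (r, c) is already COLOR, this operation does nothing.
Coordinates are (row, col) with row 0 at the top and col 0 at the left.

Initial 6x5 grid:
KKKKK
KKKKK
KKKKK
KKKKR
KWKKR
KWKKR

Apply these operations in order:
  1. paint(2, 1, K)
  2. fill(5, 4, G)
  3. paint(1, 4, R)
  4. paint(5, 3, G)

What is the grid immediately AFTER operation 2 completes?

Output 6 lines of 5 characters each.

After op 1 paint(2,1,K):
KKKKK
KKKKK
KKKKK
KKKKR
KWKKR
KWKKR
After op 2 fill(5,4,G) [3 cells changed]:
KKKKK
KKKKK
KKKKK
KKKKG
KWKKG
KWKKG

Answer: KKKKK
KKKKK
KKKKK
KKKKG
KWKKG
KWKKG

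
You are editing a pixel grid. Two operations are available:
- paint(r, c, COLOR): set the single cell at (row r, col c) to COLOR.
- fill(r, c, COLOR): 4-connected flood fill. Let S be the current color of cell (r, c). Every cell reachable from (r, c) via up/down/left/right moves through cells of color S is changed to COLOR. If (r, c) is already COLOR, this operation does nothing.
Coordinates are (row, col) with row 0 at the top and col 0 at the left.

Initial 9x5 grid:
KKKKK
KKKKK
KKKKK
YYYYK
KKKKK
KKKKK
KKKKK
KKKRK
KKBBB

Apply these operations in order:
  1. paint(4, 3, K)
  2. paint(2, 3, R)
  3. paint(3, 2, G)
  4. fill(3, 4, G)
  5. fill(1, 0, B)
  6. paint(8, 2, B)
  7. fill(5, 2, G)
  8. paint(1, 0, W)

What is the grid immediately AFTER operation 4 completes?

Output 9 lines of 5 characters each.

Answer: GGGGG
GGGGG
GGGRG
YYGYG
GGGGG
GGGGG
GGGGG
GGGRG
GGBBB

Derivation:
After op 1 paint(4,3,K):
KKKKK
KKKKK
KKKKK
YYYYK
KKKKK
KKKKK
KKKKK
KKKRK
KKBBB
After op 2 paint(2,3,R):
KKKKK
KKKKK
KKKRK
YYYYK
KKKKK
KKKKK
KKKKK
KKKRK
KKBBB
After op 3 paint(3,2,G):
KKKKK
KKKKK
KKKRK
YYGYK
KKKKK
KKKKK
KKKKK
KKKRK
KKBBB
After op 4 fill(3,4,G) [36 cells changed]:
GGGGG
GGGGG
GGGRG
YYGYG
GGGGG
GGGGG
GGGGG
GGGRG
GGBBB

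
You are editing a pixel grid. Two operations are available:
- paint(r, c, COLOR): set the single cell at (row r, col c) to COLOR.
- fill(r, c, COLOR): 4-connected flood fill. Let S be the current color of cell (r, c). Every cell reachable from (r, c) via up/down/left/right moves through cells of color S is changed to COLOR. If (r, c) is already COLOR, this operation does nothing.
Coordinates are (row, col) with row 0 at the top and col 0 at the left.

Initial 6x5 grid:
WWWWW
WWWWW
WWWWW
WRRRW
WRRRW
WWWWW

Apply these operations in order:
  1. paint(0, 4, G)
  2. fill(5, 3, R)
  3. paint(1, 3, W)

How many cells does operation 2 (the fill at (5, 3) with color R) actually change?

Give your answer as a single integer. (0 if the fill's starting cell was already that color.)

Answer: 23

Derivation:
After op 1 paint(0,4,G):
WWWWG
WWWWW
WWWWW
WRRRW
WRRRW
WWWWW
After op 2 fill(5,3,R) [23 cells changed]:
RRRRG
RRRRR
RRRRR
RRRRR
RRRRR
RRRRR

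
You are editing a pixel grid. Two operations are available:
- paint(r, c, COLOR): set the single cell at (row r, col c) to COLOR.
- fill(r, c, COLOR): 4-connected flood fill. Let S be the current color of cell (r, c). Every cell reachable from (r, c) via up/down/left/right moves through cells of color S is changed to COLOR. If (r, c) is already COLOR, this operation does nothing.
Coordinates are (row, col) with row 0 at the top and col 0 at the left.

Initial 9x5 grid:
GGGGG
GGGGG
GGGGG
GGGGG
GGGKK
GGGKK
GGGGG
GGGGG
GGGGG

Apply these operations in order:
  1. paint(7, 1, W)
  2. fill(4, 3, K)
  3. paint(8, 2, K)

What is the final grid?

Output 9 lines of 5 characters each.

After op 1 paint(7,1,W):
GGGGG
GGGGG
GGGGG
GGGGG
GGGKK
GGGKK
GGGGG
GWGGG
GGGGG
After op 2 fill(4,3,K) [0 cells changed]:
GGGGG
GGGGG
GGGGG
GGGGG
GGGKK
GGGKK
GGGGG
GWGGG
GGGGG
After op 3 paint(8,2,K):
GGGGG
GGGGG
GGGGG
GGGGG
GGGKK
GGGKK
GGGGG
GWGGG
GGKGG

Answer: GGGGG
GGGGG
GGGGG
GGGGG
GGGKK
GGGKK
GGGGG
GWGGG
GGKGG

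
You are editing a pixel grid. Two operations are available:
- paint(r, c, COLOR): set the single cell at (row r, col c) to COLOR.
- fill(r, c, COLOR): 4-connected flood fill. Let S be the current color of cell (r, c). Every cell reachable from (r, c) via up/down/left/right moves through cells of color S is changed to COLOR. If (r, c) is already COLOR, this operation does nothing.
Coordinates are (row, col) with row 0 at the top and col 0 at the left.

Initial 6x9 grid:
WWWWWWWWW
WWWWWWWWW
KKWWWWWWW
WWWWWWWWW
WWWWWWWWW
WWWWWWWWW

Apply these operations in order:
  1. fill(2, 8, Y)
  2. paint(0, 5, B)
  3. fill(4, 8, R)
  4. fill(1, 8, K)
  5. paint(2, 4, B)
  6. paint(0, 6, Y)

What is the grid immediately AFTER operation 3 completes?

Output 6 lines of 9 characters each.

Answer: RRRRRBRRR
RRRRRRRRR
KKRRRRRRR
RRRRRRRRR
RRRRRRRRR
RRRRRRRRR

Derivation:
After op 1 fill(2,8,Y) [52 cells changed]:
YYYYYYYYY
YYYYYYYYY
KKYYYYYYY
YYYYYYYYY
YYYYYYYYY
YYYYYYYYY
After op 2 paint(0,5,B):
YYYYYBYYY
YYYYYYYYY
KKYYYYYYY
YYYYYYYYY
YYYYYYYYY
YYYYYYYYY
After op 3 fill(4,8,R) [51 cells changed]:
RRRRRBRRR
RRRRRRRRR
KKRRRRRRR
RRRRRRRRR
RRRRRRRRR
RRRRRRRRR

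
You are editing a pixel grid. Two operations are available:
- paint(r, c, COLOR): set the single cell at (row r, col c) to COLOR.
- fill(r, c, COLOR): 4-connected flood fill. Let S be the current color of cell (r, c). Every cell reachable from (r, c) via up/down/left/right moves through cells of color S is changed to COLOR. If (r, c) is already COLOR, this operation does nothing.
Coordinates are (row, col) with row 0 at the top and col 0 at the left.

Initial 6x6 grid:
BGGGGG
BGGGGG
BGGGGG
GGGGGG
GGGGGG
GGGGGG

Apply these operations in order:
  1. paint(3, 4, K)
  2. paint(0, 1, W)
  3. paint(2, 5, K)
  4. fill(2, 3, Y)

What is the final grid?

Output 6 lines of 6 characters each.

Answer: BWYYYY
BYYYYY
BYYYYK
YYYYKY
YYYYYY
YYYYYY

Derivation:
After op 1 paint(3,4,K):
BGGGGG
BGGGGG
BGGGGG
GGGGKG
GGGGGG
GGGGGG
After op 2 paint(0,1,W):
BWGGGG
BGGGGG
BGGGGG
GGGGKG
GGGGGG
GGGGGG
After op 3 paint(2,5,K):
BWGGGG
BGGGGG
BGGGGK
GGGGKG
GGGGGG
GGGGGG
After op 4 fill(2,3,Y) [30 cells changed]:
BWYYYY
BYYYYY
BYYYYK
YYYYKY
YYYYYY
YYYYYY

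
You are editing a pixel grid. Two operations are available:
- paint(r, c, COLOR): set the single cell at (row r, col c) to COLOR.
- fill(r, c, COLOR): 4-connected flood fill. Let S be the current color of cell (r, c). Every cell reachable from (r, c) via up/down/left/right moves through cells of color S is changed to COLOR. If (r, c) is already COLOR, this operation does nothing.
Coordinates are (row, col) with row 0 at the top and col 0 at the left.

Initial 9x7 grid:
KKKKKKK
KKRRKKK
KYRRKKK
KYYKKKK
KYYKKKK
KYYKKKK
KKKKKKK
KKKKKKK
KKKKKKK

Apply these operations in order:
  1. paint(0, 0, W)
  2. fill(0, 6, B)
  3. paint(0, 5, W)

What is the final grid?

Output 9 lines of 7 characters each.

Answer: WBBBBWB
BBRRBBB
BYRRBBB
BYYBBBB
BYYBBBB
BYYBBBB
BBBBBBB
BBBBBBB
BBBBBBB

Derivation:
After op 1 paint(0,0,W):
WKKKKKK
KKRRKKK
KYRRKKK
KYYKKKK
KYYKKKK
KYYKKKK
KKKKKKK
KKKKKKK
KKKKKKK
After op 2 fill(0,6,B) [51 cells changed]:
WBBBBBB
BBRRBBB
BYRRBBB
BYYBBBB
BYYBBBB
BYYBBBB
BBBBBBB
BBBBBBB
BBBBBBB
After op 3 paint(0,5,W):
WBBBBWB
BBRRBBB
BYRRBBB
BYYBBBB
BYYBBBB
BYYBBBB
BBBBBBB
BBBBBBB
BBBBBBB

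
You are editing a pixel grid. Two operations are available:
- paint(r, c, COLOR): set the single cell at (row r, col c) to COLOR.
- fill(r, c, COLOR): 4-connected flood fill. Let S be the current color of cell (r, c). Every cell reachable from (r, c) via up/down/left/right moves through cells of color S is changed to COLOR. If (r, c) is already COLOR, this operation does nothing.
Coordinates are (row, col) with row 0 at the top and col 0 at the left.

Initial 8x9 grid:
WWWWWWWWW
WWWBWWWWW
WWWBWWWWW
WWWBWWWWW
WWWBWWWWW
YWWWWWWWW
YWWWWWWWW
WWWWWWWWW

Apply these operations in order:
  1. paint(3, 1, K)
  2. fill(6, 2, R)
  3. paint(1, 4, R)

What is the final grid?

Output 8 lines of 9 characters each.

Answer: RRRRRRRRR
RRRBRRRRR
RRRBRRRRR
RKRBRRRRR
RRRBRRRRR
YRRRRRRRR
YRRRRRRRR
RRRRRRRRR

Derivation:
After op 1 paint(3,1,K):
WWWWWWWWW
WWWBWWWWW
WWWBWWWWW
WKWBWWWWW
WWWBWWWWW
YWWWWWWWW
YWWWWWWWW
WWWWWWWWW
After op 2 fill(6,2,R) [65 cells changed]:
RRRRRRRRR
RRRBRRRRR
RRRBRRRRR
RKRBRRRRR
RRRBRRRRR
YRRRRRRRR
YRRRRRRRR
RRRRRRRRR
After op 3 paint(1,4,R):
RRRRRRRRR
RRRBRRRRR
RRRBRRRRR
RKRBRRRRR
RRRBRRRRR
YRRRRRRRR
YRRRRRRRR
RRRRRRRRR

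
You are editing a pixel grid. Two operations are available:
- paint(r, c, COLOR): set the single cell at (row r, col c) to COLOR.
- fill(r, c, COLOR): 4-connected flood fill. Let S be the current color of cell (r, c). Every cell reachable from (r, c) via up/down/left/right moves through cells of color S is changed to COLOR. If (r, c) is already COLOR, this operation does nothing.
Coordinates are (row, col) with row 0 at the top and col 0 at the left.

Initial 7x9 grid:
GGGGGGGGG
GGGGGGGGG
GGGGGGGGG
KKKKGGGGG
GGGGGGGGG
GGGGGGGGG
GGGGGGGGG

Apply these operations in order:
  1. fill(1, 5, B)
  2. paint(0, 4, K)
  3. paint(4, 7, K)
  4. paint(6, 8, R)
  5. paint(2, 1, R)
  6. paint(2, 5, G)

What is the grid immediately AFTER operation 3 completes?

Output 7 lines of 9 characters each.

Answer: BBBBKBBBB
BBBBBBBBB
BBBBBBBBB
KKKKBBBBB
BBBBBBBKB
BBBBBBBBB
BBBBBBBBB

Derivation:
After op 1 fill(1,5,B) [59 cells changed]:
BBBBBBBBB
BBBBBBBBB
BBBBBBBBB
KKKKBBBBB
BBBBBBBBB
BBBBBBBBB
BBBBBBBBB
After op 2 paint(0,4,K):
BBBBKBBBB
BBBBBBBBB
BBBBBBBBB
KKKKBBBBB
BBBBBBBBB
BBBBBBBBB
BBBBBBBBB
After op 3 paint(4,7,K):
BBBBKBBBB
BBBBBBBBB
BBBBBBBBB
KKKKBBBBB
BBBBBBBKB
BBBBBBBBB
BBBBBBBBB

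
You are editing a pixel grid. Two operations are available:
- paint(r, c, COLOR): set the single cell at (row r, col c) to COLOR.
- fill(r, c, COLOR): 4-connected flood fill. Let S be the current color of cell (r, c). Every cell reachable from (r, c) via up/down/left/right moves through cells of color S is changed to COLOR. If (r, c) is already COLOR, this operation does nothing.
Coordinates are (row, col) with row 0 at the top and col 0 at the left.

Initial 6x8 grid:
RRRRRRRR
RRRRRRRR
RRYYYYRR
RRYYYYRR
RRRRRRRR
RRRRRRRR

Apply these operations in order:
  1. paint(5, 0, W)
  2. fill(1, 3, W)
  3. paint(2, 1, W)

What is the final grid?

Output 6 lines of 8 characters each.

After op 1 paint(5,0,W):
RRRRRRRR
RRRRRRRR
RRYYYYRR
RRYYYYRR
RRRRRRRR
WRRRRRRR
After op 2 fill(1,3,W) [39 cells changed]:
WWWWWWWW
WWWWWWWW
WWYYYYWW
WWYYYYWW
WWWWWWWW
WWWWWWWW
After op 3 paint(2,1,W):
WWWWWWWW
WWWWWWWW
WWYYYYWW
WWYYYYWW
WWWWWWWW
WWWWWWWW

Answer: WWWWWWWW
WWWWWWWW
WWYYYYWW
WWYYYYWW
WWWWWWWW
WWWWWWWW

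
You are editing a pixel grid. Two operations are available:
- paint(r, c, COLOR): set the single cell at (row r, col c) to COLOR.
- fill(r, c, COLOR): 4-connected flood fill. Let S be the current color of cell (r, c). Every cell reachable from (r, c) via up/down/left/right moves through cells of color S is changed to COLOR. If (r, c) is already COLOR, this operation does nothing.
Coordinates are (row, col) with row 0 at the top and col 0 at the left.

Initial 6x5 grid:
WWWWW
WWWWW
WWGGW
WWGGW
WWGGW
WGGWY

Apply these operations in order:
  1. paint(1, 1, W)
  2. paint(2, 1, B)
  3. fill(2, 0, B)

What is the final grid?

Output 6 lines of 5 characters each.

After op 1 paint(1,1,W):
WWWWW
WWWWW
WWGGW
WWGGW
WWGGW
WGGWY
After op 2 paint(2,1,B):
WWWWW
WWWWW
WBGGW
WWGGW
WWGGW
WGGWY
After op 3 fill(2,0,B) [19 cells changed]:
BBBBB
BBBBB
BBGGB
BBGGB
BBGGB
BGGWY

Answer: BBBBB
BBBBB
BBGGB
BBGGB
BBGGB
BGGWY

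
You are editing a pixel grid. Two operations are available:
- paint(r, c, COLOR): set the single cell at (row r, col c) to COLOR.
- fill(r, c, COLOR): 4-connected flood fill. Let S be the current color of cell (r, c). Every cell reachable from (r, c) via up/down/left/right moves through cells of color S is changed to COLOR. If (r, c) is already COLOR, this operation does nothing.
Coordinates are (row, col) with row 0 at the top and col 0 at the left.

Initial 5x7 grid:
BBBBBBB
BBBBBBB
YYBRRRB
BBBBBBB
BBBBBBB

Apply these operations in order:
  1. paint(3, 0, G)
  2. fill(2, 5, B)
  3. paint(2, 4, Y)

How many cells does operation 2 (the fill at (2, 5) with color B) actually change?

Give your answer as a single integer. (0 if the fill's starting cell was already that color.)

Answer: 3

Derivation:
After op 1 paint(3,0,G):
BBBBBBB
BBBBBBB
YYBRRRB
GBBBBBB
BBBBBBB
After op 2 fill(2,5,B) [3 cells changed]:
BBBBBBB
BBBBBBB
YYBBBBB
GBBBBBB
BBBBBBB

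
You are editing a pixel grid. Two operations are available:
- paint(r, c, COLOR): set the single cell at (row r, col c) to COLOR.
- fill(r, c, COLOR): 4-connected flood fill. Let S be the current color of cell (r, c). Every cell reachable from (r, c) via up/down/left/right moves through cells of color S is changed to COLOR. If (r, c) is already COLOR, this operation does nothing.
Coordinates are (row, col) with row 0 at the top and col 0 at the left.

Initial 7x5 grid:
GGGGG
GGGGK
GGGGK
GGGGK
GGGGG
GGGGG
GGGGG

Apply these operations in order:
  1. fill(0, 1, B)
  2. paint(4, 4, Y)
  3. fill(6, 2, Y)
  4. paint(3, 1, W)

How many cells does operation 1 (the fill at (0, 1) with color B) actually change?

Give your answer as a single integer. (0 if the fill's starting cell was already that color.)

Answer: 32

Derivation:
After op 1 fill(0,1,B) [32 cells changed]:
BBBBB
BBBBK
BBBBK
BBBBK
BBBBB
BBBBB
BBBBB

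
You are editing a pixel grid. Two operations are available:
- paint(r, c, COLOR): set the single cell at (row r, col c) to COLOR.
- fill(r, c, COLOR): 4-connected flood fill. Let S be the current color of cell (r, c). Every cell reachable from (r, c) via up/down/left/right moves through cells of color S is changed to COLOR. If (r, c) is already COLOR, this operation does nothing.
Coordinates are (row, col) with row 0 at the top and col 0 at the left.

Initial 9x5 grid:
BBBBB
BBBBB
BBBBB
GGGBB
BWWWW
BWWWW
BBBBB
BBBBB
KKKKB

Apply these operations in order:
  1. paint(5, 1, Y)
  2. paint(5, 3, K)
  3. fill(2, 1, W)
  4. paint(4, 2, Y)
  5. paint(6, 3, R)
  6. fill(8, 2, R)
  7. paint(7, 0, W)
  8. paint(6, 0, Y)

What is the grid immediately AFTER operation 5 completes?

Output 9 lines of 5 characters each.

After op 1 paint(5,1,Y):
BBBBB
BBBBB
BBBBB
GGGBB
BWWWW
BYWWW
BBBBB
BBBBB
KKKKB
After op 2 paint(5,3,K):
BBBBB
BBBBB
BBBBB
GGGBB
BWWWW
BYWKW
BBBBB
BBBBB
KKKKB
After op 3 fill(2,1,W) [17 cells changed]:
WWWWW
WWWWW
WWWWW
GGGWW
BWWWW
BYWKW
BBBBB
BBBBB
KKKKB
After op 4 paint(4,2,Y):
WWWWW
WWWWW
WWWWW
GGGWW
BWYWW
BYWKW
BBBBB
BBBBB
KKKKB
After op 5 paint(6,3,R):
WWWWW
WWWWW
WWWWW
GGGWW
BWYWW
BYWKW
BBBRB
BBBBB
KKKKB

Answer: WWWWW
WWWWW
WWWWW
GGGWW
BWYWW
BYWKW
BBBRB
BBBBB
KKKKB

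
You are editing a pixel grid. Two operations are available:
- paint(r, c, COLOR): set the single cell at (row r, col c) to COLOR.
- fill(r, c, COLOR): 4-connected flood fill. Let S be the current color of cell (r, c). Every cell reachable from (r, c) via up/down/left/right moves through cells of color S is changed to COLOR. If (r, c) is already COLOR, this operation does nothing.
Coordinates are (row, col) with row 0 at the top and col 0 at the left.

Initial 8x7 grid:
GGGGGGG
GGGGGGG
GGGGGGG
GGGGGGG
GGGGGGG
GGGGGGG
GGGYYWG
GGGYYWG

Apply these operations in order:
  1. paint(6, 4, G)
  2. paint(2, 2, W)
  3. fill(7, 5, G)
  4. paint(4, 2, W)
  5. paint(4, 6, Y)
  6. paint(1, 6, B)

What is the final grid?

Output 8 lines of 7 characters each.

Answer: GGGGGGG
GGGGGGB
GGWGGGG
GGGGGGG
GGWGGGY
GGGGGGG
GGGYGGG
GGGYYGG

Derivation:
After op 1 paint(6,4,G):
GGGGGGG
GGGGGGG
GGGGGGG
GGGGGGG
GGGGGGG
GGGGGGG
GGGYGWG
GGGYYWG
After op 2 paint(2,2,W):
GGGGGGG
GGGGGGG
GGWGGGG
GGGGGGG
GGGGGGG
GGGGGGG
GGGYGWG
GGGYYWG
After op 3 fill(7,5,G) [2 cells changed]:
GGGGGGG
GGGGGGG
GGWGGGG
GGGGGGG
GGGGGGG
GGGGGGG
GGGYGGG
GGGYYGG
After op 4 paint(4,2,W):
GGGGGGG
GGGGGGG
GGWGGGG
GGGGGGG
GGWGGGG
GGGGGGG
GGGYGGG
GGGYYGG
After op 5 paint(4,6,Y):
GGGGGGG
GGGGGGG
GGWGGGG
GGGGGGG
GGWGGGY
GGGGGGG
GGGYGGG
GGGYYGG
After op 6 paint(1,6,B):
GGGGGGG
GGGGGGB
GGWGGGG
GGGGGGG
GGWGGGY
GGGGGGG
GGGYGGG
GGGYYGG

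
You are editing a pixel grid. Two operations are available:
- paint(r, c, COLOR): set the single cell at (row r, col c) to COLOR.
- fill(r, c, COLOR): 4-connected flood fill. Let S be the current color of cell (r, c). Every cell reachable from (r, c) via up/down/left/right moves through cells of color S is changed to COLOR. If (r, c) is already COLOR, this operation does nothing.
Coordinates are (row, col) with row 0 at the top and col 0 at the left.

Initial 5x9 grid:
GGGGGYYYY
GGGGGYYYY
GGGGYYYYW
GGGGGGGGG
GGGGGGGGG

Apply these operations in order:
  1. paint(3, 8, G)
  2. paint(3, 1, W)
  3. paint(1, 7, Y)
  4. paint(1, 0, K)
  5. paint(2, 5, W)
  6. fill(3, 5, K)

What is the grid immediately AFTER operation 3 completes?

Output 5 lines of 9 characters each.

Answer: GGGGGYYYY
GGGGGYYYY
GGGGYYYYW
GWGGGGGGG
GGGGGGGGG

Derivation:
After op 1 paint(3,8,G):
GGGGGYYYY
GGGGGYYYY
GGGGYYYYW
GGGGGGGGG
GGGGGGGGG
After op 2 paint(3,1,W):
GGGGGYYYY
GGGGGYYYY
GGGGYYYYW
GWGGGGGGG
GGGGGGGGG
After op 3 paint(1,7,Y):
GGGGGYYYY
GGGGGYYYY
GGGGYYYYW
GWGGGGGGG
GGGGGGGGG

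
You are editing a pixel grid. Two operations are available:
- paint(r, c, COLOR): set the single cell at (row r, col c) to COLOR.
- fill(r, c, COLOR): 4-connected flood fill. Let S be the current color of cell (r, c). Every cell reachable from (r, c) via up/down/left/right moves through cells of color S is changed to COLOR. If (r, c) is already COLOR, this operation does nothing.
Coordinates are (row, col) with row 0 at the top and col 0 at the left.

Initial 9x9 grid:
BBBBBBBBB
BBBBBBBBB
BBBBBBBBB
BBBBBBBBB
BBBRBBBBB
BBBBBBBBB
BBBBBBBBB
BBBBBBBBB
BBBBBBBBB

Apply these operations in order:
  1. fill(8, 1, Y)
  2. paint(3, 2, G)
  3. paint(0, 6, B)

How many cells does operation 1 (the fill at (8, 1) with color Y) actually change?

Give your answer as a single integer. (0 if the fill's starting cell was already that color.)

After op 1 fill(8,1,Y) [80 cells changed]:
YYYYYYYYY
YYYYYYYYY
YYYYYYYYY
YYYYYYYYY
YYYRYYYYY
YYYYYYYYY
YYYYYYYYY
YYYYYYYYY
YYYYYYYYY

Answer: 80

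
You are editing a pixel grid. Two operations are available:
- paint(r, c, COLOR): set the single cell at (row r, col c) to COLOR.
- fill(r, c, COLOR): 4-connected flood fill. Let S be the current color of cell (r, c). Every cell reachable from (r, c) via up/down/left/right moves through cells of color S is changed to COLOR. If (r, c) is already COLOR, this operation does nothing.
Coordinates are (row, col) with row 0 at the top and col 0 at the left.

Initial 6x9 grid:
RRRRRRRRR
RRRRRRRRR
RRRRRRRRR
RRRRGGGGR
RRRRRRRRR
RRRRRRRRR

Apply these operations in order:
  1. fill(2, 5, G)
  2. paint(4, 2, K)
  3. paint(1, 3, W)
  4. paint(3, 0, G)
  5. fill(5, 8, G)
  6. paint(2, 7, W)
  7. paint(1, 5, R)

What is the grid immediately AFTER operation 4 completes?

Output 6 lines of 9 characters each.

After op 1 fill(2,5,G) [50 cells changed]:
GGGGGGGGG
GGGGGGGGG
GGGGGGGGG
GGGGGGGGG
GGGGGGGGG
GGGGGGGGG
After op 2 paint(4,2,K):
GGGGGGGGG
GGGGGGGGG
GGGGGGGGG
GGGGGGGGG
GGKGGGGGG
GGGGGGGGG
After op 3 paint(1,3,W):
GGGGGGGGG
GGGWGGGGG
GGGGGGGGG
GGGGGGGGG
GGKGGGGGG
GGGGGGGGG
After op 4 paint(3,0,G):
GGGGGGGGG
GGGWGGGGG
GGGGGGGGG
GGGGGGGGG
GGKGGGGGG
GGGGGGGGG

Answer: GGGGGGGGG
GGGWGGGGG
GGGGGGGGG
GGGGGGGGG
GGKGGGGGG
GGGGGGGGG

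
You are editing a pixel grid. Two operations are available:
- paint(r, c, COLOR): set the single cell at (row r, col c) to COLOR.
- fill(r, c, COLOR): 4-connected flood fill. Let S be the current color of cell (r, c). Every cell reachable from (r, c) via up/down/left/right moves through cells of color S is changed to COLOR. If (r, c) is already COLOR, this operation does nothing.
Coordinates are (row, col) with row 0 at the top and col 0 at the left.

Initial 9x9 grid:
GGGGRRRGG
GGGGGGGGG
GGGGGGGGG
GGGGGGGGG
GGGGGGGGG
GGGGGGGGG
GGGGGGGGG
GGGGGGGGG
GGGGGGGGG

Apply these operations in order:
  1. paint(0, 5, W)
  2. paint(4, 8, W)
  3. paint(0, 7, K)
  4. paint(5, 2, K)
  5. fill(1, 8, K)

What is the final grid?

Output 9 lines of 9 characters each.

Answer: KKKKRWRKK
KKKKKKKKK
KKKKKKKKK
KKKKKKKKK
KKKKKKKKW
KKKKKKKKK
KKKKKKKKK
KKKKKKKKK
KKKKKKKKK

Derivation:
After op 1 paint(0,5,W):
GGGGRWRGG
GGGGGGGGG
GGGGGGGGG
GGGGGGGGG
GGGGGGGGG
GGGGGGGGG
GGGGGGGGG
GGGGGGGGG
GGGGGGGGG
After op 2 paint(4,8,W):
GGGGRWRGG
GGGGGGGGG
GGGGGGGGG
GGGGGGGGG
GGGGGGGGW
GGGGGGGGG
GGGGGGGGG
GGGGGGGGG
GGGGGGGGG
After op 3 paint(0,7,K):
GGGGRWRKG
GGGGGGGGG
GGGGGGGGG
GGGGGGGGG
GGGGGGGGW
GGGGGGGGG
GGGGGGGGG
GGGGGGGGG
GGGGGGGGG
After op 4 paint(5,2,K):
GGGGRWRKG
GGGGGGGGG
GGGGGGGGG
GGGGGGGGG
GGGGGGGGW
GGKGGGGGG
GGGGGGGGG
GGGGGGGGG
GGGGGGGGG
After op 5 fill(1,8,K) [75 cells changed]:
KKKKRWRKK
KKKKKKKKK
KKKKKKKKK
KKKKKKKKK
KKKKKKKKW
KKKKKKKKK
KKKKKKKKK
KKKKKKKKK
KKKKKKKKK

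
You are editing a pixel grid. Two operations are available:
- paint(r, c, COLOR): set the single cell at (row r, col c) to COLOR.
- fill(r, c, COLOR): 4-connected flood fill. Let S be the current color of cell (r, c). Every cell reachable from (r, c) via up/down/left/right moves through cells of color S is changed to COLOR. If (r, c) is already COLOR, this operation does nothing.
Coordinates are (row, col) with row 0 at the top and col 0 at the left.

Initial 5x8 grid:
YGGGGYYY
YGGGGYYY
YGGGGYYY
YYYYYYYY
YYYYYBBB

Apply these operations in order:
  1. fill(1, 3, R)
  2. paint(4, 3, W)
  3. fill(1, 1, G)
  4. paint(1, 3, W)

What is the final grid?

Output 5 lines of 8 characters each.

Answer: YGGGGYYY
YGGWGYYY
YGGGGYYY
YYYYYYYY
YYYWYBBB

Derivation:
After op 1 fill(1,3,R) [12 cells changed]:
YRRRRYYY
YRRRRYYY
YRRRRYYY
YYYYYYYY
YYYYYBBB
After op 2 paint(4,3,W):
YRRRRYYY
YRRRRYYY
YRRRRYYY
YYYYYYYY
YYYWYBBB
After op 3 fill(1,1,G) [12 cells changed]:
YGGGGYYY
YGGGGYYY
YGGGGYYY
YYYYYYYY
YYYWYBBB
After op 4 paint(1,3,W):
YGGGGYYY
YGGWGYYY
YGGGGYYY
YYYYYYYY
YYYWYBBB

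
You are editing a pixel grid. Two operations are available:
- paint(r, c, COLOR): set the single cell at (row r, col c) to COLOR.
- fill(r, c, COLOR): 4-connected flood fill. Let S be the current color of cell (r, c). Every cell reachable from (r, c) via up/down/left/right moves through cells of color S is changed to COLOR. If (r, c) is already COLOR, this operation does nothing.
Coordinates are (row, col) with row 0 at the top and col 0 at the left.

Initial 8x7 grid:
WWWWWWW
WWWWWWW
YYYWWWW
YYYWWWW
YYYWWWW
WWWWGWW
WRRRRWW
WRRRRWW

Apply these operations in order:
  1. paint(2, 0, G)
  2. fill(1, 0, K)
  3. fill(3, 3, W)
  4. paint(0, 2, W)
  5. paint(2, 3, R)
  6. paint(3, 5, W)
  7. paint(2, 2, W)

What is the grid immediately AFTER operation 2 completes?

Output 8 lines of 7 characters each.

After op 1 paint(2,0,G):
WWWWWWW
WWWWWWW
GYYWWWW
YYYWWWW
YYYWWWW
WWWWGWW
WRRRRWW
WRRRRWW
After op 2 fill(1,0,K) [38 cells changed]:
KKKKKKK
KKKKKKK
GYYKKKK
YYYKKKK
YYYKKKK
KKKKGKK
KRRRRKK
KRRRRKK

Answer: KKKKKKK
KKKKKKK
GYYKKKK
YYYKKKK
YYYKKKK
KKKKGKK
KRRRRKK
KRRRRKK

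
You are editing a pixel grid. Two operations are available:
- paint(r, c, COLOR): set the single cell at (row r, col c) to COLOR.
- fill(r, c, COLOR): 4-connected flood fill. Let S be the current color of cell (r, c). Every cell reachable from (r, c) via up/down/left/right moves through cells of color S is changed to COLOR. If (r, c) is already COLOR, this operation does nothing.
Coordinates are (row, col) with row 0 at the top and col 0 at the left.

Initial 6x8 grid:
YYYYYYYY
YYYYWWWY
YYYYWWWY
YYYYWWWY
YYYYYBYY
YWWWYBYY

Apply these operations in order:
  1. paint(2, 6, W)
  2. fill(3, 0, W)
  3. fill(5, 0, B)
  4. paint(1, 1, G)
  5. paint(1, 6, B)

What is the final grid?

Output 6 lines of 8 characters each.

Answer: BBBBBBBB
BGBBBBBB
BBBBBBBB
BBBBBBBB
BBBBBBBB
BBBBBBBB

Derivation:
After op 1 paint(2,6,W):
YYYYYYYY
YYYYWWWY
YYYYWWWY
YYYYWWWY
YYYYYBYY
YWWWYBYY
After op 2 fill(3,0,W) [34 cells changed]:
WWWWWWWW
WWWWWWWW
WWWWWWWW
WWWWWWWW
WWWWWBWW
WWWWWBWW
After op 3 fill(5,0,B) [46 cells changed]:
BBBBBBBB
BBBBBBBB
BBBBBBBB
BBBBBBBB
BBBBBBBB
BBBBBBBB
After op 4 paint(1,1,G):
BBBBBBBB
BGBBBBBB
BBBBBBBB
BBBBBBBB
BBBBBBBB
BBBBBBBB
After op 5 paint(1,6,B):
BBBBBBBB
BGBBBBBB
BBBBBBBB
BBBBBBBB
BBBBBBBB
BBBBBBBB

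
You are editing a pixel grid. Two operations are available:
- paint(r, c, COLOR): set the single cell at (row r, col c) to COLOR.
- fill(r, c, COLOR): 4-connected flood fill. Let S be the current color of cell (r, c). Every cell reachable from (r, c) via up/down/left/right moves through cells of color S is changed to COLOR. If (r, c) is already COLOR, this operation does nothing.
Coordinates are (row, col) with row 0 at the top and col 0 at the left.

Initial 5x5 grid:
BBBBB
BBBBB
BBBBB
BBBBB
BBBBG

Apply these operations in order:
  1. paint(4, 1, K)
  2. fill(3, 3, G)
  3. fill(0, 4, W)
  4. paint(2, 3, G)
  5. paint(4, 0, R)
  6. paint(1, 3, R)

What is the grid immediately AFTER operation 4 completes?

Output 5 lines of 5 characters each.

Answer: WWWWW
WWWWW
WWWGW
WWWWW
WKWWW

Derivation:
After op 1 paint(4,1,K):
BBBBB
BBBBB
BBBBB
BBBBB
BKBBG
After op 2 fill(3,3,G) [23 cells changed]:
GGGGG
GGGGG
GGGGG
GGGGG
GKGGG
After op 3 fill(0,4,W) [24 cells changed]:
WWWWW
WWWWW
WWWWW
WWWWW
WKWWW
After op 4 paint(2,3,G):
WWWWW
WWWWW
WWWGW
WWWWW
WKWWW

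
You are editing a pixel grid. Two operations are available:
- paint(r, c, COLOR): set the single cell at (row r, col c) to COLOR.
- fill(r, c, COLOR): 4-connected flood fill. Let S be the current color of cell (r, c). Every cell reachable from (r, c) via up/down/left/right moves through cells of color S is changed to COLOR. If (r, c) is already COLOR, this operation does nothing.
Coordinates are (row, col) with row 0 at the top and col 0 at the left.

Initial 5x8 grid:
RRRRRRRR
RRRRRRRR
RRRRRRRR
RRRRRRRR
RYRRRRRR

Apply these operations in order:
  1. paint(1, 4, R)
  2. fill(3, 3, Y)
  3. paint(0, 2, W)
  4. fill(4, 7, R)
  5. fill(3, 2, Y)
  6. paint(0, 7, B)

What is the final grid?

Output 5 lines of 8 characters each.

Answer: YYWYYYYB
YYYYYYYY
YYYYYYYY
YYYYYYYY
YYYYYYYY

Derivation:
After op 1 paint(1,4,R):
RRRRRRRR
RRRRRRRR
RRRRRRRR
RRRRRRRR
RYRRRRRR
After op 2 fill(3,3,Y) [39 cells changed]:
YYYYYYYY
YYYYYYYY
YYYYYYYY
YYYYYYYY
YYYYYYYY
After op 3 paint(0,2,W):
YYWYYYYY
YYYYYYYY
YYYYYYYY
YYYYYYYY
YYYYYYYY
After op 4 fill(4,7,R) [39 cells changed]:
RRWRRRRR
RRRRRRRR
RRRRRRRR
RRRRRRRR
RRRRRRRR
After op 5 fill(3,2,Y) [39 cells changed]:
YYWYYYYY
YYYYYYYY
YYYYYYYY
YYYYYYYY
YYYYYYYY
After op 6 paint(0,7,B):
YYWYYYYB
YYYYYYYY
YYYYYYYY
YYYYYYYY
YYYYYYYY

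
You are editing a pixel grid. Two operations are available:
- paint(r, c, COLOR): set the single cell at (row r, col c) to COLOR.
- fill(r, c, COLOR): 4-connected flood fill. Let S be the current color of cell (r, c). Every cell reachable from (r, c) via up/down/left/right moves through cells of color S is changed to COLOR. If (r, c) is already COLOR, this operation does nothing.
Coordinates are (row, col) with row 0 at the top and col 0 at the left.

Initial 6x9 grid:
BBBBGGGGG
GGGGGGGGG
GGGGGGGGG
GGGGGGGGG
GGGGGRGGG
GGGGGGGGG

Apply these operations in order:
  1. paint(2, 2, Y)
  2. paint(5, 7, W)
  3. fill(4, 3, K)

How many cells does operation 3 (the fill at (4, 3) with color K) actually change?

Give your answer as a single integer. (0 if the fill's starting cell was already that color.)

After op 1 paint(2,2,Y):
BBBBGGGGG
GGGGGGGGG
GGYGGGGGG
GGGGGGGGG
GGGGGRGGG
GGGGGGGGG
After op 2 paint(5,7,W):
BBBBGGGGG
GGGGGGGGG
GGYGGGGGG
GGGGGGGGG
GGGGGRGGG
GGGGGGGWG
After op 3 fill(4,3,K) [47 cells changed]:
BBBBKKKKK
KKKKKKKKK
KKYKKKKKK
KKKKKKKKK
KKKKKRKKK
KKKKKKKWK

Answer: 47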